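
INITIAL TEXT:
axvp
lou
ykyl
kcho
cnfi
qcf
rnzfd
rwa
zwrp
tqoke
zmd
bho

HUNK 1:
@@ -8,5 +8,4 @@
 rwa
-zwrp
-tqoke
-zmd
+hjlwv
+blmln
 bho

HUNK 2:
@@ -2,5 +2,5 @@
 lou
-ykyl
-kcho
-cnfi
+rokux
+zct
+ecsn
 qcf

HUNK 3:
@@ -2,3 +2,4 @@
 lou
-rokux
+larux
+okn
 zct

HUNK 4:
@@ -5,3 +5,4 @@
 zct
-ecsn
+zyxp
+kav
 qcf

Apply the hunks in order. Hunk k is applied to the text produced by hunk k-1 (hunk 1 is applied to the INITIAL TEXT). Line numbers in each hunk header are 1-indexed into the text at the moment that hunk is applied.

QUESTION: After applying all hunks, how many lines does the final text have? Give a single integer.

Answer: 13

Derivation:
Hunk 1: at line 8 remove [zwrp,tqoke,zmd] add [hjlwv,blmln] -> 11 lines: axvp lou ykyl kcho cnfi qcf rnzfd rwa hjlwv blmln bho
Hunk 2: at line 2 remove [ykyl,kcho,cnfi] add [rokux,zct,ecsn] -> 11 lines: axvp lou rokux zct ecsn qcf rnzfd rwa hjlwv blmln bho
Hunk 3: at line 2 remove [rokux] add [larux,okn] -> 12 lines: axvp lou larux okn zct ecsn qcf rnzfd rwa hjlwv blmln bho
Hunk 4: at line 5 remove [ecsn] add [zyxp,kav] -> 13 lines: axvp lou larux okn zct zyxp kav qcf rnzfd rwa hjlwv blmln bho
Final line count: 13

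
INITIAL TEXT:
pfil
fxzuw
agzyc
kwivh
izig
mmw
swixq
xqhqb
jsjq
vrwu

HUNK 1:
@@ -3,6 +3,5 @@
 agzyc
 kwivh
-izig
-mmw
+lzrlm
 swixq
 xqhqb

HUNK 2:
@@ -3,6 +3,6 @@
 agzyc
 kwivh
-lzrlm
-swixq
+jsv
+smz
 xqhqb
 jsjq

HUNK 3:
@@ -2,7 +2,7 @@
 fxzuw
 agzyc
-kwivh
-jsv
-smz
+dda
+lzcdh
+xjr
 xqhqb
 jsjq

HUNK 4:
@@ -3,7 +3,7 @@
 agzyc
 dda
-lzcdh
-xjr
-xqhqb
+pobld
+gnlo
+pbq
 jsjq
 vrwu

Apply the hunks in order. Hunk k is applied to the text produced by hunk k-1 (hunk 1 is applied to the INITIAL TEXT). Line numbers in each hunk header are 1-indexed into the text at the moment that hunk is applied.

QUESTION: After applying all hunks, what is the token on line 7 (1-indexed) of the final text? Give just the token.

Answer: pbq

Derivation:
Hunk 1: at line 3 remove [izig,mmw] add [lzrlm] -> 9 lines: pfil fxzuw agzyc kwivh lzrlm swixq xqhqb jsjq vrwu
Hunk 2: at line 3 remove [lzrlm,swixq] add [jsv,smz] -> 9 lines: pfil fxzuw agzyc kwivh jsv smz xqhqb jsjq vrwu
Hunk 3: at line 2 remove [kwivh,jsv,smz] add [dda,lzcdh,xjr] -> 9 lines: pfil fxzuw agzyc dda lzcdh xjr xqhqb jsjq vrwu
Hunk 4: at line 3 remove [lzcdh,xjr,xqhqb] add [pobld,gnlo,pbq] -> 9 lines: pfil fxzuw agzyc dda pobld gnlo pbq jsjq vrwu
Final line 7: pbq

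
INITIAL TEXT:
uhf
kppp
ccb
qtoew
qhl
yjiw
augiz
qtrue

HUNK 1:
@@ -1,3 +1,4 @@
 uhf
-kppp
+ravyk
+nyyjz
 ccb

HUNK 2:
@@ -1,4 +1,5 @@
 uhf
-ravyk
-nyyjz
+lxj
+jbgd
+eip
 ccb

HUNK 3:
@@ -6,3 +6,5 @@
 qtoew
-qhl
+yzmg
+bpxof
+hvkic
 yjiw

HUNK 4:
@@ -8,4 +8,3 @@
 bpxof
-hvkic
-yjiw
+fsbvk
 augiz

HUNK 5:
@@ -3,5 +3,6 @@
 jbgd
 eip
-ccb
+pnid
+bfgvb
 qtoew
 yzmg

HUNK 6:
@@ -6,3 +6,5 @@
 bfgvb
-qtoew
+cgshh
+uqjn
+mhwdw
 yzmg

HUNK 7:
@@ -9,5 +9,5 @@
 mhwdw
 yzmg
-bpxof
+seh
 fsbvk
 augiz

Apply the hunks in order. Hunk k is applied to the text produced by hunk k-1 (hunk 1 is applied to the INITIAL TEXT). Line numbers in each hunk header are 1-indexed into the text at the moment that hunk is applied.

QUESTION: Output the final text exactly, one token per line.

Answer: uhf
lxj
jbgd
eip
pnid
bfgvb
cgshh
uqjn
mhwdw
yzmg
seh
fsbvk
augiz
qtrue

Derivation:
Hunk 1: at line 1 remove [kppp] add [ravyk,nyyjz] -> 9 lines: uhf ravyk nyyjz ccb qtoew qhl yjiw augiz qtrue
Hunk 2: at line 1 remove [ravyk,nyyjz] add [lxj,jbgd,eip] -> 10 lines: uhf lxj jbgd eip ccb qtoew qhl yjiw augiz qtrue
Hunk 3: at line 6 remove [qhl] add [yzmg,bpxof,hvkic] -> 12 lines: uhf lxj jbgd eip ccb qtoew yzmg bpxof hvkic yjiw augiz qtrue
Hunk 4: at line 8 remove [hvkic,yjiw] add [fsbvk] -> 11 lines: uhf lxj jbgd eip ccb qtoew yzmg bpxof fsbvk augiz qtrue
Hunk 5: at line 3 remove [ccb] add [pnid,bfgvb] -> 12 lines: uhf lxj jbgd eip pnid bfgvb qtoew yzmg bpxof fsbvk augiz qtrue
Hunk 6: at line 6 remove [qtoew] add [cgshh,uqjn,mhwdw] -> 14 lines: uhf lxj jbgd eip pnid bfgvb cgshh uqjn mhwdw yzmg bpxof fsbvk augiz qtrue
Hunk 7: at line 9 remove [bpxof] add [seh] -> 14 lines: uhf lxj jbgd eip pnid bfgvb cgshh uqjn mhwdw yzmg seh fsbvk augiz qtrue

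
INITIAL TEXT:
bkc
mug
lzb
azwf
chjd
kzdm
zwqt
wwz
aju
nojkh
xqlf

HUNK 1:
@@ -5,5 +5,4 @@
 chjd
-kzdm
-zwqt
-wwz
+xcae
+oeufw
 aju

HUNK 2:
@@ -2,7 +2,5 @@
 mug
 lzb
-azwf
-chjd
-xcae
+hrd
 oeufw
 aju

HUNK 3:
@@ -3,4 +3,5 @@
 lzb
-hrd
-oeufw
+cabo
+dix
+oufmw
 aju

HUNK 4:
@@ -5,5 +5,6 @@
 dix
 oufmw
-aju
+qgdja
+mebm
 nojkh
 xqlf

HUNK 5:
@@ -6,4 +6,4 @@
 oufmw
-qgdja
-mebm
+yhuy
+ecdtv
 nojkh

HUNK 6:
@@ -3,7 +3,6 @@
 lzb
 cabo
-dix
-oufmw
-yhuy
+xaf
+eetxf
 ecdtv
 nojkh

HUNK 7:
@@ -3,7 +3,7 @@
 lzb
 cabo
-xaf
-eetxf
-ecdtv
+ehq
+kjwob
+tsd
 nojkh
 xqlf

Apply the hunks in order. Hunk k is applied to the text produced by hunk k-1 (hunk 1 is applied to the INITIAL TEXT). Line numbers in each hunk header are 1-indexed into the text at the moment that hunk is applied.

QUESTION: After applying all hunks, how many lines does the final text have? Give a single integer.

Answer: 9

Derivation:
Hunk 1: at line 5 remove [kzdm,zwqt,wwz] add [xcae,oeufw] -> 10 lines: bkc mug lzb azwf chjd xcae oeufw aju nojkh xqlf
Hunk 2: at line 2 remove [azwf,chjd,xcae] add [hrd] -> 8 lines: bkc mug lzb hrd oeufw aju nojkh xqlf
Hunk 3: at line 3 remove [hrd,oeufw] add [cabo,dix,oufmw] -> 9 lines: bkc mug lzb cabo dix oufmw aju nojkh xqlf
Hunk 4: at line 5 remove [aju] add [qgdja,mebm] -> 10 lines: bkc mug lzb cabo dix oufmw qgdja mebm nojkh xqlf
Hunk 5: at line 6 remove [qgdja,mebm] add [yhuy,ecdtv] -> 10 lines: bkc mug lzb cabo dix oufmw yhuy ecdtv nojkh xqlf
Hunk 6: at line 3 remove [dix,oufmw,yhuy] add [xaf,eetxf] -> 9 lines: bkc mug lzb cabo xaf eetxf ecdtv nojkh xqlf
Hunk 7: at line 3 remove [xaf,eetxf,ecdtv] add [ehq,kjwob,tsd] -> 9 lines: bkc mug lzb cabo ehq kjwob tsd nojkh xqlf
Final line count: 9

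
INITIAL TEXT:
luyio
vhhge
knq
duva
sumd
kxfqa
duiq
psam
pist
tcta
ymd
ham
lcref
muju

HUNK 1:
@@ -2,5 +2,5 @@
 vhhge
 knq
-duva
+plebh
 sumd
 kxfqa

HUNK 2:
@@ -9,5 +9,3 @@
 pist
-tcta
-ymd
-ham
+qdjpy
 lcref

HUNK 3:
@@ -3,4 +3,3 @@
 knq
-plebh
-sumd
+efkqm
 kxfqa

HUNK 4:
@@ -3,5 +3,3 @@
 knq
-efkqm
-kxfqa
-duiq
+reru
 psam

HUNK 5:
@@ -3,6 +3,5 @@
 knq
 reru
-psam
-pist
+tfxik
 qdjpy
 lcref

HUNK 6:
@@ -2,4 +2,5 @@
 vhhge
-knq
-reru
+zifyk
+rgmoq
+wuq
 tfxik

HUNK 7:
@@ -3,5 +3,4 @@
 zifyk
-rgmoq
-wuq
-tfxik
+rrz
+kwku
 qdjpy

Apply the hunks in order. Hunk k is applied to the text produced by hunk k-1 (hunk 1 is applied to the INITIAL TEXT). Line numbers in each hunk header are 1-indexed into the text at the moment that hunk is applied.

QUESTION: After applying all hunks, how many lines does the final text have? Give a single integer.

Hunk 1: at line 2 remove [duva] add [plebh] -> 14 lines: luyio vhhge knq plebh sumd kxfqa duiq psam pist tcta ymd ham lcref muju
Hunk 2: at line 9 remove [tcta,ymd,ham] add [qdjpy] -> 12 lines: luyio vhhge knq plebh sumd kxfqa duiq psam pist qdjpy lcref muju
Hunk 3: at line 3 remove [plebh,sumd] add [efkqm] -> 11 lines: luyio vhhge knq efkqm kxfqa duiq psam pist qdjpy lcref muju
Hunk 4: at line 3 remove [efkqm,kxfqa,duiq] add [reru] -> 9 lines: luyio vhhge knq reru psam pist qdjpy lcref muju
Hunk 5: at line 3 remove [psam,pist] add [tfxik] -> 8 lines: luyio vhhge knq reru tfxik qdjpy lcref muju
Hunk 6: at line 2 remove [knq,reru] add [zifyk,rgmoq,wuq] -> 9 lines: luyio vhhge zifyk rgmoq wuq tfxik qdjpy lcref muju
Hunk 7: at line 3 remove [rgmoq,wuq,tfxik] add [rrz,kwku] -> 8 lines: luyio vhhge zifyk rrz kwku qdjpy lcref muju
Final line count: 8

Answer: 8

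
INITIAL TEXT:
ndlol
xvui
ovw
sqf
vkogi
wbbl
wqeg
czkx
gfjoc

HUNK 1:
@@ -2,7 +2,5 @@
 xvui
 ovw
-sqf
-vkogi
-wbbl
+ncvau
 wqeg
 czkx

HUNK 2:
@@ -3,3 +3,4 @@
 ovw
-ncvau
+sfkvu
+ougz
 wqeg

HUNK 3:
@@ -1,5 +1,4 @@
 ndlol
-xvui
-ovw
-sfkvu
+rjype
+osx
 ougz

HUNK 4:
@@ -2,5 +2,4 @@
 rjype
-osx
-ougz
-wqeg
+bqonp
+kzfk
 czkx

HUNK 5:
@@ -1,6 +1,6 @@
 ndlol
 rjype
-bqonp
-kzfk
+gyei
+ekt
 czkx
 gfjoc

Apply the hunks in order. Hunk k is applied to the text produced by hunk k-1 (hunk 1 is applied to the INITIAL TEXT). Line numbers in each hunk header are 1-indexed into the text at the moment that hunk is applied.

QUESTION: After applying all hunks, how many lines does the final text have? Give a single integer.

Answer: 6

Derivation:
Hunk 1: at line 2 remove [sqf,vkogi,wbbl] add [ncvau] -> 7 lines: ndlol xvui ovw ncvau wqeg czkx gfjoc
Hunk 2: at line 3 remove [ncvau] add [sfkvu,ougz] -> 8 lines: ndlol xvui ovw sfkvu ougz wqeg czkx gfjoc
Hunk 3: at line 1 remove [xvui,ovw,sfkvu] add [rjype,osx] -> 7 lines: ndlol rjype osx ougz wqeg czkx gfjoc
Hunk 4: at line 2 remove [osx,ougz,wqeg] add [bqonp,kzfk] -> 6 lines: ndlol rjype bqonp kzfk czkx gfjoc
Hunk 5: at line 1 remove [bqonp,kzfk] add [gyei,ekt] -> 6 lines: ndlol rjype gyei ekt czkx gfjoc
Final line count: 6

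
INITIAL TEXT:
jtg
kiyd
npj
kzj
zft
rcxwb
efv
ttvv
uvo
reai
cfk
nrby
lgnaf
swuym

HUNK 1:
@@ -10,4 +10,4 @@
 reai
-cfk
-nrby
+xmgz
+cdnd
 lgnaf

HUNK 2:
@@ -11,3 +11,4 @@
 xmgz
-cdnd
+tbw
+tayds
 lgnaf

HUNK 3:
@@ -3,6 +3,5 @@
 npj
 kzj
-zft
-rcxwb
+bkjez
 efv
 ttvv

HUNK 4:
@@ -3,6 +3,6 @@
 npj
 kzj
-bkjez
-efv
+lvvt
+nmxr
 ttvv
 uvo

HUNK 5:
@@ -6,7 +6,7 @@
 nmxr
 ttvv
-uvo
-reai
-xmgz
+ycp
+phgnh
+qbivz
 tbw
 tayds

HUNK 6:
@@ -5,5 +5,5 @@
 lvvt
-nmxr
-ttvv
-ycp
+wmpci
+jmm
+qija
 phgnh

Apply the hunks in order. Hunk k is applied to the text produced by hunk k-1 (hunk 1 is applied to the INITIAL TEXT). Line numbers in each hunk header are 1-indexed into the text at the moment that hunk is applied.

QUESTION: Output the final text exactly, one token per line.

Hunk 1: at line 10 remove [cfk,nrby] add [xmgz,cdnd] -> 14 lines: jtg kiyd npj kzj zft rcxwb efv ttvv uvo reai xmgz cdnd lgnaf swuym
Hunk 2: at line 11 remove [cdnd] add [tbw,tayds] -> 15 lines: jtg kiyd npj kzj zft rcxwb efv ttvv uvo reai xmgz tbw tayds lgnaf swuym
Hunk 3: at line 3 remove [zft,rcxwb] add [bkjez] -> 14 lines: jtg kiyd npj kzj bkjez efv ttvv uvo reai xmgz tbw tayds lgnaf swuym
Hunk 4: at line 3 remove [bkjez,efv] add [lvvt,nmxr] -> 14 lines: jtg kiyd npj kzj lvvt nmxr ttvv uvo reai xmgz tbw tayds lgnaf swuym
Hunk 5: at line 6 remove [uvo,reai,xmgz] add [ycp,phgnh,qbivz] -> 14 lines: jtg kiyd npj kzj lvvt nmxr ttvv ycp phgnh qbivz tbw tayds lgnaf swuym
Hunk 6: at line 5 remove [nmxr,ttvv,ycp] add [wmpci,jmm,qija] -> 14 lines: jtg kiyd npj kzj lvvt wmpci jmm qija phgnh qbivz tbw tayds lgnaf swuym

Answer: jtg
kiyd
npj
kzj
lvvt
wmpci
jmm
qija
phgnh
qbivz
tbw
tayds
lgnaf
swuym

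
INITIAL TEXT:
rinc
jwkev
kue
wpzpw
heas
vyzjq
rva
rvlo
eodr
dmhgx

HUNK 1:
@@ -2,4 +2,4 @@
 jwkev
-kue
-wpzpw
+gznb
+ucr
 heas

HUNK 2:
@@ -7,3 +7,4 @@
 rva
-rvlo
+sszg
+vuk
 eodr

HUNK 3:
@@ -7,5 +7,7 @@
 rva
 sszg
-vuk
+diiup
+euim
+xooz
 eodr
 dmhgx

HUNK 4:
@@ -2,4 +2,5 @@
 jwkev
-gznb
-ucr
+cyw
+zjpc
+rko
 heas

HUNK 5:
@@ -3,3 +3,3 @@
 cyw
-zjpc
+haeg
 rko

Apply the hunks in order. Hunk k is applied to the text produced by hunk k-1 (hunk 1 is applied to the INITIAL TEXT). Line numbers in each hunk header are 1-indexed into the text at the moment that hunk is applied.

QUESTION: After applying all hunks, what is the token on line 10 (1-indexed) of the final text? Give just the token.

Hunk 1: at line 2 remove [kue,wpzpw] add [gznb,ucr] -> 10 lines: rinc jwkev gznb ucr heas vyzjq rva rvlo eodr dmhgx
Hunk 2: at line 7 remove [rvlo] add [sszg,vuk] -> 11 lines: rinc jwkev gznb ucr heas vyzjq rva sszg vuk eodr dmhgx
Hunk 3: at line 7 remove [vuk] add [diiup,euim,xooz] -> 13 lines: rinc jwkev gznb ucr heas vyzjq rva sszg diiup euim xooz eodr dmhgx
Hunk 4: at line 2 remove [gznb,ucr] add [cyw,zjpc,rko] -> 14 lines: rinc jwkev cyw zjpc rko heas vyzjq rva sszg diiup euim xooz eodr dmhgx
Hunk 5: at line 3 remove [zjpc] add [haeg] -> 14 lines: rinc jwkev cyw haeg rko heas vyzjq rva sszg diiup euim xooz eodr dmhgx
Final line 10: diiup

Answer: diiup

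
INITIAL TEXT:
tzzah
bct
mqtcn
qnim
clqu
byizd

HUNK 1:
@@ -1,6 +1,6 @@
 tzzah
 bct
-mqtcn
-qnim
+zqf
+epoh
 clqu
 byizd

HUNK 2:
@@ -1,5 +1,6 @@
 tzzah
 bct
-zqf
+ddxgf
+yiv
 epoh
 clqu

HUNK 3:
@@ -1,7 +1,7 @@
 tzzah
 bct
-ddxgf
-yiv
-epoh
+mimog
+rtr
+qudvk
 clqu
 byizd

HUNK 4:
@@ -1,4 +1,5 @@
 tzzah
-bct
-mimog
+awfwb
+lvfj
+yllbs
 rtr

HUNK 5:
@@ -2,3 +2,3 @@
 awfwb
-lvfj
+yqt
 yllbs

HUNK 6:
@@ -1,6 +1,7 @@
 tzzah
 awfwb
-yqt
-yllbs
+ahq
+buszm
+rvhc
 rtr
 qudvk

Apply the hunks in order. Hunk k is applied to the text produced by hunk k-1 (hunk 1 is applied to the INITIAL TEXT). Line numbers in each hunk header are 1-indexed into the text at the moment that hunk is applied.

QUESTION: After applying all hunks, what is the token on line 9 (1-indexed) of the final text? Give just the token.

Hunk 1: at line 1 remove [mqtcn,qnim] add [zqf,epoh] -> 6 lines: tzzah bct zqf epoh clqu byizd
Hunk 2: at line 1 remove [zqf] add [ddxgf,yiv] -> 7 lines: tzzah bct ddxgf yiv epoh clqu byizd
Hunk 3: at line 1 remove [ddxgf,yiv,epoh] add [mimog,rtr,qudvk] -> 7 lines: tzzah bct mimog rtr qudvk clqu byizd
Hunk 4: at line 1 remove [bct,mimog] add [awfwb,lvfj,yllbs] -> 8 lines: tzzah awfwb lvfj yllbs rtr qudvk clqu byizd
Hunk 5: at line 2 remove [lvfj] add [yqt] -> 8 lines: tzzah awfwb yqt yllbs rtr qudvk clqu byizd
Hunk 6: at line 1 remove [yqt,yllbs] add [ahq,buszm,rvhc] -> 9 lines: tzzah awfwb ahq buszm rvhc rtr qudvk clqu byizd
Final line 9: byizd

Answer: byizd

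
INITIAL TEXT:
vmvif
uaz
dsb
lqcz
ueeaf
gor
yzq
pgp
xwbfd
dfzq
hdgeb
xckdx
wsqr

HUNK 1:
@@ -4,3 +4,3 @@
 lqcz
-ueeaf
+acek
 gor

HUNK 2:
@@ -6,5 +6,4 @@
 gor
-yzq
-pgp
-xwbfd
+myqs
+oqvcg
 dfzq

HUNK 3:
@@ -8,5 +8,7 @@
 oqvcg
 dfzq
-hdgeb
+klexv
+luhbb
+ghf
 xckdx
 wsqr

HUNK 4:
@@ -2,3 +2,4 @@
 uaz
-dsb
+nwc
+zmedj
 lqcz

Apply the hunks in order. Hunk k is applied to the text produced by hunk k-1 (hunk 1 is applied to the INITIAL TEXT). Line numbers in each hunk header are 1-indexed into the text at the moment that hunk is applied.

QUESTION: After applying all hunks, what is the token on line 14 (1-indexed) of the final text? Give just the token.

Hunk 1: at line 4 remove [ueeaf] add [acek] -> 13 lines: vmvif uaz dsb lqcz acek gor yzq pgp xwbfd dfzq hdgeb xckdx wsqr
Hunk 2: at line 6 remove [yzq,pgp,xwbfd] add [myqs,oqvcg] -> 12 lines: vmvif uaz dsb lqcz acek gor myqs oqvcg dfzq hdgeb xckdx wsqr
Hunk 3: at line 8 remove [hdgeb] add [klexv,luhbb,ghf] -> 14 lines: vmvif uaz dsb lqcz acek gor myqs oqvcg dfzq klexv luhbb ghf xckdx wsqr
Hunk 4: at line 2 remove [dsb] add [nwc,zmedj] -> 15 lines: vmvif uaz nwc zmedj lqcz acek gor myqs oqvcg dfzq klexv luhbb ghf xckdx wsqr
Final line 14: xckdx

Answer: xckdx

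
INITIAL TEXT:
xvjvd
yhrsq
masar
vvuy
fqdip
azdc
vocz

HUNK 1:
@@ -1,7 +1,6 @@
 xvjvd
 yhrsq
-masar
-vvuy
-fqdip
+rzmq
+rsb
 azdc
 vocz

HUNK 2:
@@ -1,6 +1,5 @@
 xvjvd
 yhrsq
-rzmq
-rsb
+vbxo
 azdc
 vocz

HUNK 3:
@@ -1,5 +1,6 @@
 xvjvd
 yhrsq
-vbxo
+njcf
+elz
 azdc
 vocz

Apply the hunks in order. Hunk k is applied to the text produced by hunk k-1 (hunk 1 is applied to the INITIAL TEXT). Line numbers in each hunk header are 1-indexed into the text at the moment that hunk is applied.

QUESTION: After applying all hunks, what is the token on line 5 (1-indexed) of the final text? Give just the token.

Hunk 1: at line 1 remove [masar,vvuy,fqdip] add [rzmq,rsb] -> 6 lines: xvjvd yhrsq rzmq rsb azdc vocz
Hunk 2: at line 1 remove [rzmq,rsb] add [vbxo] -> 5 lines: xvjvd yhrsq vbxo azdc vocz
Hunk 3: at line 1 remove [vbxo] add [njcf,elz] -> 6 lines: xvjvd yhrsq njcf elz azdc vocz
Final line 5: azdc

Answer: azdc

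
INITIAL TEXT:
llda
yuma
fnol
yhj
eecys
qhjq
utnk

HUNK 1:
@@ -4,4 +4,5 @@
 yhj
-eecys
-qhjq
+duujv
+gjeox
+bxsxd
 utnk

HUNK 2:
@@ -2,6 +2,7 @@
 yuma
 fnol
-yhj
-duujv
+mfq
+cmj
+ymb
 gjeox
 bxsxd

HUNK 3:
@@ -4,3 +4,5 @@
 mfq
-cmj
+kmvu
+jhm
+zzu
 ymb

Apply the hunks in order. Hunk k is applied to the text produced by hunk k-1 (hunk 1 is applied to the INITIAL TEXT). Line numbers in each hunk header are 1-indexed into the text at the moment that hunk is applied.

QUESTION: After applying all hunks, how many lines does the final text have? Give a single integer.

Hunk 1: at line 4 remove [eecys,qhjq] add [duujv,gjeox,bxsxd] -> 8 lines: llda yuma fnol yhj duujv gjeox bxsxd utnk
Hunk 2: at line 2 remove [yhj,duujv] add [mfq,cmj,ymb] -> 9 lines: llda yuma fnol mfq cmj ymb gjeox bxsxd utnk
Hunk 3: at line 4 remove [cmj] add [kmvu,jhm,zzu] -> 11 lines: llda yuma fnol mfq kmvu jhm zzu ymb gjeox bxsxd utnk
Final line count: 11

Answer: 11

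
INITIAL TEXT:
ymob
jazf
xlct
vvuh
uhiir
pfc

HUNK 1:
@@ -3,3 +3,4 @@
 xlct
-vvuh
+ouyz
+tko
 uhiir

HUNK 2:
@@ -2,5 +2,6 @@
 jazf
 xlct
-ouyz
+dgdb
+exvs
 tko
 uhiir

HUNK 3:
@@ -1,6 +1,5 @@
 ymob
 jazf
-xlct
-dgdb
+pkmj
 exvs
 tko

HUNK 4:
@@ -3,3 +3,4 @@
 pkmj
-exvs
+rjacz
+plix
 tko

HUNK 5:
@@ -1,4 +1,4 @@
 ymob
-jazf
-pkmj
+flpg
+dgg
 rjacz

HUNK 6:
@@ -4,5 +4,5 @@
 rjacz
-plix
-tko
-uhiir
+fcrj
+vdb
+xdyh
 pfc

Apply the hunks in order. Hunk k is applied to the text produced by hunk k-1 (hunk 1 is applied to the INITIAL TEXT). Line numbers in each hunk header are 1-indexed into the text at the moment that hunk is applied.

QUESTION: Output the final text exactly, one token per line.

Answer: ymob
flpg
dgg
rjacz
fcrj
vdb
xdyh
pfc

Derivation:
Hunk 1: at line 3 remove [vvuh] add [ouyz,tko] -> 7 lines: ymob jazf xlct ouyz tko uhiir pfc
Hunk 2: at line 2 remove [ouyz] add [dgdb,exvs] -> 8 lines: ymob jazf xlct dgdb exvs tko uhiir pfc
Hunk 3: at line 1 remove [xlct,dgdb] add [pkmj] -> 7 lines: ymob jazf pkmj exvs tko uhiir pfc
Hunk 4: at line 3 remove [exvs] add [rjacz,plix] -> 8 lines: ymob jazf pkmj rjacz plix tko uhiir pfc
Hunk 5: at line 1 remove [jazf,pkmj] add [flpg,dgg] -> 8 lines: ymob flpg dgg rjacz plix tko uhiir pfc
Hunk 6: at line 4 remove [plix,tko,uhiir] add [fcrj,vdb,xdyh] -> 8 lines: ymob flpg dgg rjacz fcrj vdb xdyh pfc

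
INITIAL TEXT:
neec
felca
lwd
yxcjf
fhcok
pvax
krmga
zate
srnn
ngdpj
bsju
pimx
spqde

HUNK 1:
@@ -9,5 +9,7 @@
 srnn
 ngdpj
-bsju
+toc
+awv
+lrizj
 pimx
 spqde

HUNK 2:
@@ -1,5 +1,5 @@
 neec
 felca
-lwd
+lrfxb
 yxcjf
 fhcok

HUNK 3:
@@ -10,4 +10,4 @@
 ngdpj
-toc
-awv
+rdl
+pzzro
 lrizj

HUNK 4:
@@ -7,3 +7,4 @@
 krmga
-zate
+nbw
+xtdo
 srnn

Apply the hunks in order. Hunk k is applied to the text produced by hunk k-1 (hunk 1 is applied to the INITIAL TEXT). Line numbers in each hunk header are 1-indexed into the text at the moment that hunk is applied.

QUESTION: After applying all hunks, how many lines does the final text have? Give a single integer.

Hunk 1: at line 9 remove [bsju] add [toc,awv,lrizj] -> 15 lines: neec felca lwd yxcjf fhcok pvax krmga zate srnn ngdpj toc awv lrizj pimx spqde
Hunk 2: at line 1 remove [lwd] add [lrfxb] -> 15 lines: neec felca lrfxb yxcjf fhcok pvax krmga zate srnn ngdpj toc awv lrizj pimx spqde
Hunk 3: at line 10 remove [toc,awv] add [rdl,pzzro] -> 15 lines: neec felca lrfxb yxcjf fhcok pvax krmga zate srnn ngdpj rdl pzzro lrizj pimx spqde
Hunk 4: at line 7 remove [zate] add [nbw,xtdo] -> 16 lines: neec felca lrfxb yxcjf fhcok pvax krmga nbw xtdo srnn ngdpj rdl pzzro lrizj pimx spqde
Final line count: 16

Answer: 16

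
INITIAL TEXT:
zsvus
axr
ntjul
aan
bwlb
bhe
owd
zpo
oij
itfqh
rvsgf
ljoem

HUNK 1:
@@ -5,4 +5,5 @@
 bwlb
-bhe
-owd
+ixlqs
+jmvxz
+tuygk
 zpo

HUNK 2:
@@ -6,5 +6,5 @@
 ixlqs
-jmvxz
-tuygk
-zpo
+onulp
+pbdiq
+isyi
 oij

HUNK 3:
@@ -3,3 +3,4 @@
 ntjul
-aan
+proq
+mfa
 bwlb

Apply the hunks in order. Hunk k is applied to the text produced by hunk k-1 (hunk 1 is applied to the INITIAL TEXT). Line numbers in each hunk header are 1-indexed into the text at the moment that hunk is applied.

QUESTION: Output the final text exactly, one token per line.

Answer: zsvus
axr
ntjul
proq
mfa
bwlb
ixlqs
onulp
pbdiq
isyi
oij
itfqh
rvsgf
ljoem

Derivation:
Hunk 1: at line 5 remove [bhe,owd] add [ixlqs,jmvxz,tuygk] -> 13 lines: zsvus axr ntjul aan bwlb ixlqs jmvxz tuygk zpo oij itfqh rvsgf ljoem
Hunk 2: at line 6 remove [jmvxz,tuygk,zpo] add [onulp,pbdiq,isyi] -> 13 lines: zsvus axr ntjul aan bwlb ixlqs onulp pbdiq isyi oij itfqh rvsgf ljoem
Hunk 3: at line 3 remove [aan] add [proq,mfa] -> 14 lines: zsvus axr ntjul proq mfa bwlb ixlqs onulp pbdiq isyi oij itfqh rvsgf ljoem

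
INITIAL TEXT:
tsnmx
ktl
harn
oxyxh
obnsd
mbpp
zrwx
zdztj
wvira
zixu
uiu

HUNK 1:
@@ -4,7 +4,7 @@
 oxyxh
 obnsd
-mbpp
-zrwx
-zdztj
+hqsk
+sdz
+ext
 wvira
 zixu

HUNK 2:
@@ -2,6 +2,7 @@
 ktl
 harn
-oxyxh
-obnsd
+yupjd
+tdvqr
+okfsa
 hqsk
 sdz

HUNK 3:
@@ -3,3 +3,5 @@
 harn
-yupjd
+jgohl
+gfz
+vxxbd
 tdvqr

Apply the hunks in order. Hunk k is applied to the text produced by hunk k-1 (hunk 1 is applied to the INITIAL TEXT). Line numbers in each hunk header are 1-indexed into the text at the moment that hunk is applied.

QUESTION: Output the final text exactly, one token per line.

Answer: tsnmx
ktl
harn
jgohl
gfz
vxxbd
tdvqr
okfsa
hqsk
sdz
ext
wvira
zixu
uiu

Derivation:
Hunk 1: at line 4 remove [mbpp,zrwx,zdztj] add [hqsk,sdz,ext] -> 11 lines: tsnmx ktl harn oxyxh obnsd hqsk sdz ext wvira zixu uiu
Hunk 2: at line 2 remove [oxyxh,obnsd] add [yupjd,tdvqr,okfsa] -> 12 lines: tsnmx ktl harn yupjd tdvqr okfsa hqsk sdz ext wvira zixu uiu
Hunk 3: at line 3 remove [yupjd] add [jgohl,gfz,vxxbd] -> 14 lines: tsnmx ktl harn jgohl gfz vxxbd tdvqr okfsa hqsk sdz ext wvira zixu uiu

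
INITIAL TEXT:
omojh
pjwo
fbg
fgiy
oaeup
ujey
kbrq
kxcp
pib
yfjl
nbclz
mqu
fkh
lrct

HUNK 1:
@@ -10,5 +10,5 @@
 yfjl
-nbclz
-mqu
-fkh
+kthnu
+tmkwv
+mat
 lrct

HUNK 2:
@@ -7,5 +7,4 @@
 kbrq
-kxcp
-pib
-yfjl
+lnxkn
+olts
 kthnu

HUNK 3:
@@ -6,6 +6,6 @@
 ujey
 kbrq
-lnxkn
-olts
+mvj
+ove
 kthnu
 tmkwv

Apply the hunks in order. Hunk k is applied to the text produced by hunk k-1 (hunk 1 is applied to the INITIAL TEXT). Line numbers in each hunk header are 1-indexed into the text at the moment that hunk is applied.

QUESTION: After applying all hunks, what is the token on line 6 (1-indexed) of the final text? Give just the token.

Hunk 1: at line 10 remove [nbclz,mqu,fkh] add [kthnu,tmkwv,mat] -> 14 lines: omojh pjwo fbg fgiy oaeup ujey kbrq kxcp pib yfjl kthnu tmkwv mat lrct
Hunk 2: at line 7 remove [kxcp,pib,yfjl] add [lnxkn,olts] -> 13 lines: omojh pjwo fbg fgiy oaeup ujey kbrq lnxkn olts kthnu tmkwv mat lrct
Hunk 3: at line 6 remove [lnxkn,olts] add [mvj,ove] -> 13 lines: omojh pjwo fbg fgiy oaeup ujey kbrq mvj ove kthnu tmkwv mat lrct
Final line 6: ujey

Answer: ujey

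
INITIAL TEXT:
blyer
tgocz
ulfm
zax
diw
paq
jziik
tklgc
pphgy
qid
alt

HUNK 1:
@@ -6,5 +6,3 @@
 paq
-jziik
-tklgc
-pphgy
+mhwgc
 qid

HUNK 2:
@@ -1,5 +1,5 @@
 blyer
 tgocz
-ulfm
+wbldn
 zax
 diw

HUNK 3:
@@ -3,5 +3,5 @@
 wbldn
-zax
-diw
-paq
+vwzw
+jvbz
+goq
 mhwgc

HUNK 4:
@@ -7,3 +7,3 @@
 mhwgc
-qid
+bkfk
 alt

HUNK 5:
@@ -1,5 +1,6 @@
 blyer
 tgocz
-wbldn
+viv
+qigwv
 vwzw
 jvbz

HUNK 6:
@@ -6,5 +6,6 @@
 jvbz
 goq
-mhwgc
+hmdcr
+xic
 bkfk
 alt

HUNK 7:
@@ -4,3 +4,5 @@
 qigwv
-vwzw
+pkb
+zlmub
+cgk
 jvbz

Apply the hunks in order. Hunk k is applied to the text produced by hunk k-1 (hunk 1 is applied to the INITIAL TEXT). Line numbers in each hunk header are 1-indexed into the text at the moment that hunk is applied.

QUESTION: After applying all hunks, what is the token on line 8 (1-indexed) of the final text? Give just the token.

Answer: jvbz

Derivation:
Hunk 1: at line 6 remove [jziik,tklgc,pphgy] add [mhwgc] -> 9 lines: blyer tgocz ulfm zax diw paq mhwgc qid alt
Hunk 2: at line 1 remove [ulfm] add [wbldn] -> 9 lines: blyer tgocz wbldn zax diw paq mhwgc qid alt
Hunk 3: at line 3 remove [zax,diw,paq] add [vwzw,jvbz,goq] -> 9 lines: blyer tgocz wbldn vwzw jvbz goq mhwgc qid alt
Hunk 4: at line 7 remove [qid] add [bkfk] -> 9 lines: blyer tgocz wbldn vwzw jvbz goq mhwgc bkfk alt
Hunk 5: at line 1 remove [wbldn] add [viv,qigwv] -> 10 lines: blyer tgocz viv qigwv vwzw jvbz goq mhwgc bkfk alt
Hunk 6: at line 6 remove [mhwgc] add [hmdcr,xic] -> 11 lines: blyer tgocz viv qigwv vwzw jvbz goq hmdcr xic bkfk alt
Hunk 7: at line 4 remove [vwzw] add [pkb,zlmub,cgk] -> 13 lines: blyer tgocz viv qigwv pkb zlmub cgk jvbz goq hmdcr xic bkfk alt
Final line 8: jvbz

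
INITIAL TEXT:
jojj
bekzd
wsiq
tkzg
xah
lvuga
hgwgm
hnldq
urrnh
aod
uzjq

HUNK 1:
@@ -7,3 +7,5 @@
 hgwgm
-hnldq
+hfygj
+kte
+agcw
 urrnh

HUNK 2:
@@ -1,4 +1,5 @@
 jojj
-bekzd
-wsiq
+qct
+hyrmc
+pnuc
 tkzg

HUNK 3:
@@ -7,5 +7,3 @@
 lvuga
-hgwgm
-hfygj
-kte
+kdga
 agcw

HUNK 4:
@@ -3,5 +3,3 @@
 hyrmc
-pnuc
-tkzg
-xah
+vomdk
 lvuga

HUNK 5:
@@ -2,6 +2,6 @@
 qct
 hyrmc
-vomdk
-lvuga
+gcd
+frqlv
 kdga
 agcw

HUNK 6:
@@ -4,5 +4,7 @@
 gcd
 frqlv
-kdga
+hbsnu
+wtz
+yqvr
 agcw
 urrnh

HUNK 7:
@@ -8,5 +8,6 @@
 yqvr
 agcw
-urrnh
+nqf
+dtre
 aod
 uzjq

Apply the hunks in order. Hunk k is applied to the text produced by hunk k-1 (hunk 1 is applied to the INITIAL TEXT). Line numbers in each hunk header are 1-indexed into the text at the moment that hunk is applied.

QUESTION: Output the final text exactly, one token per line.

Answer: jojj
qct
hyrmc
gcd
frqlv
hbsnu
wtz
yqvr
agcw
nqf
dtre
aod
uzjq

Derivation:
Hunk 1: at line 7 remove [hnldq] add [hfygj,kte,agcw] -> 13 lines: jojj bekzd wsiq tkzg xah lvuga hgwgm hfygj kte agcw urrnh aod uzjq
Hunk 2: at line 1 remove [bekzd,wsiq] add [qct,hyrmc,pnuc] -> 14 lines: jojj qct hyrmc pnuc tkzg xah lvuga hgwgm hfygj kte agcw urrnh aod uzjq
Hunk 3: at line 7 remove [hgwgm,hfygj,kte] add [kdga] -> 12 lines: jojj qct hyrmc pnuc tkzg xah lvuga kdga agcw urrnh aod uzjq
Hunk 4: at line 3 remove [pnuc,tkzg,xah] add [vomdk] -> 10 lines: jojj qct hyrmc vomdk lvuga kdga agcw urrnh aod uzjq
Hunk 5: at line 2 remove [vomdk,lvuga] add [gcd,frqlv] -> 10 lines: jojj qct hyrmc gcd frqlv kdga agcw urrnh aod uzjq
Hunk 6: at line 4 remove [kdga] add [hbsnu,wtz,yqvr] -> 12 lines: jojj qct hyrmc gcd frqlv hbsnu wtz yqvr agcw urrnh aod uzjq
Hunk 7: at line 8 remove [urrnh] add [nqf,dtre] -> 13 lines: jojj qct hyrmc gcd frqlv hbsnu wtz yqvr agcw nqf dtre aod uzjq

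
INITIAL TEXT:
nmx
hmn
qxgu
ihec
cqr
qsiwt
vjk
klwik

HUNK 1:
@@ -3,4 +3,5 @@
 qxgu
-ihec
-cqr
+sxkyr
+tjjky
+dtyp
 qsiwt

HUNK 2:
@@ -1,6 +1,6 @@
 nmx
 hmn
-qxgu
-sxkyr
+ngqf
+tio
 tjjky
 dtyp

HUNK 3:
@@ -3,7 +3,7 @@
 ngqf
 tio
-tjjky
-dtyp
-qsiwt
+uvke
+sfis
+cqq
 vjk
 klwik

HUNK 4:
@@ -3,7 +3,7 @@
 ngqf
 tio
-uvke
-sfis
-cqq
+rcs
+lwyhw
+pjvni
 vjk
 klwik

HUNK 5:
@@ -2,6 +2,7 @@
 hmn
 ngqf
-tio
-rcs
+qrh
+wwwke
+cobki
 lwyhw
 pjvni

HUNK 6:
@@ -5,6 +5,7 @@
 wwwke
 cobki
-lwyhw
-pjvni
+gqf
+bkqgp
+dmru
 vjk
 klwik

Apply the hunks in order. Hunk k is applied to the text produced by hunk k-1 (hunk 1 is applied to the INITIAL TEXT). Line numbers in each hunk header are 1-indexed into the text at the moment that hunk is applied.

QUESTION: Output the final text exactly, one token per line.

Answer: nmx
hmn
ngqf
qrh
wwwke
cobki
gqf
bkqgp
dmru
vjk
klwik

Derivation:
Hunk 1: at line 3 remove [ihec,cqr] add [sxkyr,tjjky,dtyp] -> 9 lines: nmx hmn qxgu sxkyr tjjky dtyp qsiwt vjk klwik
Hunk 2: at line 1 remove [qxgu,sxkyr] add [ngqf,tio] -> 9 lines: nmx hmn ngqf tio tjjky dtyp qsiwt vjk klwik
Hunk 3: at line 3 remove [tjjky,dtyp,qsiwt] add [uvke,sfis,cqq] -> 9 lines: nmx hmn ngqf tio uvke sfis cqq vjk klwik
Hunk 4: at line 3 remove [uvke,sfis,cqq] add [rcs,lwyhw,pjvni] -> 9 lines: nmx hmn ngqf tio rcs lwyhw pjvni vjk klwik
Hunk 5: at line 2 remove [tio,rcs] add [qrh,wwwke,cobki] -> 10 lines: nmx hmn ngqf qrh wwwke cobki lwyhw pjvni vjk klwik
Hunk 6: at line 5 remove [lwyhw,pjvni] add [gqf,bkqgp,dmru] -> 11 lines: nmx hmn ngqf qrh wwwke cobki gqf bkqgp dmru vjk klwik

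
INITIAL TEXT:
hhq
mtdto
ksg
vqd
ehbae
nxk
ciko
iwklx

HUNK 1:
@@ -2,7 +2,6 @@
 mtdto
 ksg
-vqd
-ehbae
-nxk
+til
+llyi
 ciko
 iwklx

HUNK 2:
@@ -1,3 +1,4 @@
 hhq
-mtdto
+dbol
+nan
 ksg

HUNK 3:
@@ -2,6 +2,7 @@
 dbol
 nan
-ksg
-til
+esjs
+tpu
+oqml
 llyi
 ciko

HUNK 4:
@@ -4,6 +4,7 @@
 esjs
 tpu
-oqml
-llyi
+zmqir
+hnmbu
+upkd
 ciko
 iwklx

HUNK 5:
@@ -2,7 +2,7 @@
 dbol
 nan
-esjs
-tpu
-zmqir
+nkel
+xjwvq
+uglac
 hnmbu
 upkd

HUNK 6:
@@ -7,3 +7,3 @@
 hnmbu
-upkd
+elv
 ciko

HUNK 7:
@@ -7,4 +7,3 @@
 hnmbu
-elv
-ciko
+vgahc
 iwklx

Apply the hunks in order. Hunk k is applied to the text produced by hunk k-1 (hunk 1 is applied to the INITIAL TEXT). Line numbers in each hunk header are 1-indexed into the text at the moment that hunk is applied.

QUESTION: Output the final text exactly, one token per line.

Hunk 1: at line 2 remove [vqd,ehbae,nxk] add [til,llyi] -> 7 lines: hhq mtdto ksg til llyi ciko iwklx
Hunk 2: at line 1 remove [mtdto] add [dbol,nan] -> 8 lines: hhq dbol nan ksg til llyi ciko iwklx
Hunk 3: at line 2 remove [ksg,til] add [esjs,tpu,oqml] -> 9 lines: hhq dbol nan esjs tpu oqml llyi ciko iwklx
Hunk 4: at line 4 remove [oqml,llyi] add [zmqir,hnmbu,upkd] -> 10 lines: hhq dbol nan esjs tpu zmqir hnmbu upkd ciko iwklx
Hunk 5: at line 2 remove [esjs,tpu,zmqir] add [nkel,xjwvq,uglac] -> 10 lines: hhq dbol nan nkel xjwvq uglac hnmbu upkd ciko iwklx
Hunk 6: at line 7 remove [upkd] add [elv] -> 10 lines: hhq dbol nan nkel xjwvq uglac hnmbu elv ciko iwklx
Hunk 7: at line 7 remove [elv,ciko] add [vgahc] -> 9 lines: hhq dbol nan nkel xjwvq uglac hnmbu vgahc iwklx

Answer: hhq
dbol
nan
nkel
xjwvq
uglac
hnmbu
vgahc
iwklx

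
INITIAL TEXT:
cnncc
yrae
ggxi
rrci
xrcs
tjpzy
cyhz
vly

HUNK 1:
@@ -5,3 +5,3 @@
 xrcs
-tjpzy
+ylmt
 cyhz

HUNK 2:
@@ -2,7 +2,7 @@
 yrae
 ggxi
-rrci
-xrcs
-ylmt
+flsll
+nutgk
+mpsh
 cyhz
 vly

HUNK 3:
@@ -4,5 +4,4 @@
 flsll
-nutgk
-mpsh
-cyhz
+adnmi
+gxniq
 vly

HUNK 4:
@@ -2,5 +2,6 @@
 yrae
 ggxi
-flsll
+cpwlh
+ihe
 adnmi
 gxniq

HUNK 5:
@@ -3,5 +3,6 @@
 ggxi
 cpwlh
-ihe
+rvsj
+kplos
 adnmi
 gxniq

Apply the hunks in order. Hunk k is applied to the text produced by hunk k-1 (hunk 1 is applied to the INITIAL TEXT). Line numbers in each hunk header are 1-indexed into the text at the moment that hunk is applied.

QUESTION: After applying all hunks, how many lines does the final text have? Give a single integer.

Hunk 1: at line 5 remove [tjpzy] add [ylmt] -> 8 lines: cnncc yrae ggxi rrci xrcs ylmt cyhz vly
Hunk 2: at line 2 remove [rrci,xrcs,ylmt] add [flsll,nutgk,mpsh] -> 8 lines: cnncc yrae ggxi flsll nutgk mpsh cyhz vly
Hunk 3: at line 4 remove [nutgk,mpsh,cyhz] add [adnmi,gxniq] -> 7 lines: cnncc yrae ggxi flsll adnmi gxniq vly
Hunk 4: at line 2 remove [flsll] add [cpwlh,ihe] -> 8 lines: cnncc yrae ggxi cpwlh ihe adnmi gxniq vly
Hunk 5: at line 3 remove [ihe] add [rvsj,kplos] -> 9 lines: cnncc yrae ggxi cpwlh rvsj kplos adnmi gxniq vly
Final line count: 9

Answer: 9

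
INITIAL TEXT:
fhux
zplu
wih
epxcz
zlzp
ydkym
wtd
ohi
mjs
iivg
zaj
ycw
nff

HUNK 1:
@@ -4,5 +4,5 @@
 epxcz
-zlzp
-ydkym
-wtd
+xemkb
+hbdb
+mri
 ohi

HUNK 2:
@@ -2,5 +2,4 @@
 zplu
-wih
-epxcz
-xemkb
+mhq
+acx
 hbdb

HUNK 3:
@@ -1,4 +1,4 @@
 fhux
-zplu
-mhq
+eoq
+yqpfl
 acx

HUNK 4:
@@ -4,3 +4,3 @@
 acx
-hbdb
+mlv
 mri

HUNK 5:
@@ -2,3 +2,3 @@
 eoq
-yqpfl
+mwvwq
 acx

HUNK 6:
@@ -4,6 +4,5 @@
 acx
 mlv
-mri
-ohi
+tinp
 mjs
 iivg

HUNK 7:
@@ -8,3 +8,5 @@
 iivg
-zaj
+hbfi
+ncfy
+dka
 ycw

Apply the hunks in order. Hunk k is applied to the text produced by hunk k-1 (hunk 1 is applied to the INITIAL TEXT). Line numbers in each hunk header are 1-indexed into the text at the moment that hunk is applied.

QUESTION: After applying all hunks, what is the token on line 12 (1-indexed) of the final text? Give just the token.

Hunk 1: at line 4 remove [zlzp,ydkym,wtd] add [xemkb,hbdb,mri] -> 13 lines: fhux zplu wih epxcz xemkb hbdb mri ohi mjs iivg zaj ycw nff
Hunk 2: at line 2 remove [wih,epxcz,xemkb] add [mhq,acx] -> 12 lines: fhux zplu mhq acx hbdb mri ohi mjs iivg zaj ycw nff
Hunk 3: at line 1 remove [zplu,mhq] add [eoq,yqpfl] -> 12 lines: fhux eoq yqpfl acx hbdb mri ohi mjs iivg zaj ycw nff
Hunk 4: at line 4 remove [hbdb] add [mlv] -> 12 lines: fhux eoq yqpfl acx mlv mri ohi mjs iivg zaj ycw nff
Hunk 5: at line 2 remove [yqpfl] add [mwvwq] -> 12 lines: fhux eoq mwvwq acx mlv mri ohi mjs iivg zaj ycw nff
Hunk 6: at line 4 remove [mri,ohi] add [tinp] -> 11 lines: fhux eoq mwvwq acx mlv tinp mjs iivg zaj ycw nff
Hunk 7: at line 8 remove [zaj] add [hbfi,ncfy,dka] -> 13 lines: fhux eoq mwvwq acx mlv tinp mjs iivg hbfi ncfy dka ycw nff
Final line 12: ycw

Answer: ycw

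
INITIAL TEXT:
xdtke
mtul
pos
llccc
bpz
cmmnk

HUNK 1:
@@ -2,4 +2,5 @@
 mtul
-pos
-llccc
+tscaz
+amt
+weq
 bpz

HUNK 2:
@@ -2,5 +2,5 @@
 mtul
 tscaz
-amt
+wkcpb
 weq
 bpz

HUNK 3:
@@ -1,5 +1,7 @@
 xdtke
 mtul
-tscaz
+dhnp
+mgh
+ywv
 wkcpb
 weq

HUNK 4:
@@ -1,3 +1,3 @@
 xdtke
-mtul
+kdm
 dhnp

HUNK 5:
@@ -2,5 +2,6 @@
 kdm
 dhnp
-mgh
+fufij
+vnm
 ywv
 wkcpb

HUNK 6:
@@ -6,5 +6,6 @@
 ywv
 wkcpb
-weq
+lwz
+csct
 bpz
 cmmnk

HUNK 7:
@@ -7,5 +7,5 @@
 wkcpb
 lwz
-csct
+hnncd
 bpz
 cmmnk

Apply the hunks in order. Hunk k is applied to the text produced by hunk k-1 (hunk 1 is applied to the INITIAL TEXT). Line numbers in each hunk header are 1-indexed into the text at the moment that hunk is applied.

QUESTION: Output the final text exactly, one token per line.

Answer: xdtke
kdm
dhnp
fufij
vnm
ywv
wkcpb
lwz
hnncd
bpz
cmmnk

Derivation:
Hunk 1: at line 2 remove [pos,llccc] add [tscaz,amt,weq] -> 7 lines: xdtke mtul tscaz amt weq bpz cmmnk
Hunk 2: at line 2 remove [amt] add [wkcpb] -> 7 lines: xdtke mtul tscaz wkcpb weq bpz cmmnk
Hunk 3: at line 1 remove [tscaz] add [dhnp,mgh,ywv] -> 9 lines: xdtke mtul dhnp mgh ywv wkcpb weq bpz cmmnk
Hunk 4: at line 1 remove [mtul] add [kdm] -> 9 lines: xdtke kdm dhnp mgh ywv wkcpb weq bpz cmmnk
Hunk 5: at line 2 remove [mgh] add [fufij,vnm] -> 10 lines: xdtke kdm dhnp fufij vnm ywv wkcpb weq bpz cmmnk
Hunk 6: at line 6 remove [weq] add [lwz,csct] -> 11 lines: xdtke kdm dhnp fufij vnm ywv wkcpb lwz csct bpz cmmnk
Hunk 7: at line 7 remove [csct] add [hnncd] -> 11 lines: xdtke kdm dhnp fufij vnm ywv wkcpb lwz hnncd bpz cmmnk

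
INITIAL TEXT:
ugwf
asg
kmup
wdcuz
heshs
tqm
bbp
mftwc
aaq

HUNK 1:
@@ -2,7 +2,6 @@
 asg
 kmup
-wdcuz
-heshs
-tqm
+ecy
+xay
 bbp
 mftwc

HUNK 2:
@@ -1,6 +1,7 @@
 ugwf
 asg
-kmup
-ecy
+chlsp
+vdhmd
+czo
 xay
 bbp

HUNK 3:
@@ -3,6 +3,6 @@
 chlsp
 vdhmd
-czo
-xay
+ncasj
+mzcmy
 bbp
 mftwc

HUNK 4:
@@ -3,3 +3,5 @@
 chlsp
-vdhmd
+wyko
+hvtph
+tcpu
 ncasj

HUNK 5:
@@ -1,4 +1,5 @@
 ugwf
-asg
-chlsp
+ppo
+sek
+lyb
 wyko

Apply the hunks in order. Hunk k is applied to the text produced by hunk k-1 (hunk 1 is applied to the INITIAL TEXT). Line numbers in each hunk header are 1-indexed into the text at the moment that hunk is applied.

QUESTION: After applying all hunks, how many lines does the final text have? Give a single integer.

Answer: 12

Derivation:
Hunk 1: at line 2 remove [wdcuz,heshs,tqm] add [ecy,xay] -> 8 lines: ugwf asg kmup ecy xay bbp mftwc aaq
Hunk 2: at line 1 remove [kmup,ecy] add [chlsp,vdhmd,czo] -> 9 lines: ugwf asg chlsp vdhmd czo xay bbp mftwc aaq
Hunk 3: at line 3 remove [czo,xay] add [ncasj,mzcmy] -> 9 lines: ugwf asg chlsp vdhmd ncasj mzcmy bbp mftwc aaq
Hunk 4: at line 3 remove [vdhmd] add [wyko,hvtph,tcpu] -> 11 lines: ugwf asg chlsp wyko hvtph tcpu ncasj mzcmy bbp mftwc aaq
Hunk 5: at line 1 remove [asg,chlsp] add [ppo,sek,lyb] -> 12 lines: ugwf ppo sek lyb wyko hvtph tcpu ncasj mzcmy bbp mftwc aaq
Final line count: 12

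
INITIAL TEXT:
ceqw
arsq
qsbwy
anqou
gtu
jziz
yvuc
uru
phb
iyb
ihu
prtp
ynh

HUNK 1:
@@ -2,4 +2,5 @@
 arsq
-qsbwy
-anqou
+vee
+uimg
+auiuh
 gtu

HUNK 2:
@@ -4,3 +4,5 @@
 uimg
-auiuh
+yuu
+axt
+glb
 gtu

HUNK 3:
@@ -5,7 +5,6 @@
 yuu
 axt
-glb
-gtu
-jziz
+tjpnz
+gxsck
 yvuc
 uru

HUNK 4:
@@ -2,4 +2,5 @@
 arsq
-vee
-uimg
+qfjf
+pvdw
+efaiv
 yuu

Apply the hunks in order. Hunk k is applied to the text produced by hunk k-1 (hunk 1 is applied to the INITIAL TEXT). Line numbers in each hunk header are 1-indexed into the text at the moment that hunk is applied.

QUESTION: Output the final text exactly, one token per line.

Answer: ceqw
arsq
qfjf
pvdw
efaiv
yuu
axt
tjpnz
gxsck
yvuc
uru
phb
iyb
ihu
prtp
ynh

Derivation:
Hunk 1: at line 2 remove [qsbwy,anqou] add [vee,uimg,auiuh] -> 14 lines: ceqw arsq vee uimg auiuh gtu jziz yvuc uru phb iyb ihu prtp ynh
Hunk 2: at line 4 remove [auiuh] add [yuu,axt,glb] -> 16 lines: ceqw arsq vee uimg yuu axt glb gtu jziz yvuc uru phb iyb ihu prtp ynh
Hunk 3: at line 5 remove [glb,gtu,jziz] add [tjpnz,gxsck] -> 15 lines: ceqw arsq vee uimg yuu axt tjpnz gxsck yvuc uru phb iyb ihu prtp ynh
Hunk 4: at line 2 remove [vee,uimg] add [qfjf,pvdw,efaiv] -> 16 lines: ceqw arsq qfjf pvdw efaiv yuu axt tjpnz gxsck yvuc uru phb iyb ihu prtp ynh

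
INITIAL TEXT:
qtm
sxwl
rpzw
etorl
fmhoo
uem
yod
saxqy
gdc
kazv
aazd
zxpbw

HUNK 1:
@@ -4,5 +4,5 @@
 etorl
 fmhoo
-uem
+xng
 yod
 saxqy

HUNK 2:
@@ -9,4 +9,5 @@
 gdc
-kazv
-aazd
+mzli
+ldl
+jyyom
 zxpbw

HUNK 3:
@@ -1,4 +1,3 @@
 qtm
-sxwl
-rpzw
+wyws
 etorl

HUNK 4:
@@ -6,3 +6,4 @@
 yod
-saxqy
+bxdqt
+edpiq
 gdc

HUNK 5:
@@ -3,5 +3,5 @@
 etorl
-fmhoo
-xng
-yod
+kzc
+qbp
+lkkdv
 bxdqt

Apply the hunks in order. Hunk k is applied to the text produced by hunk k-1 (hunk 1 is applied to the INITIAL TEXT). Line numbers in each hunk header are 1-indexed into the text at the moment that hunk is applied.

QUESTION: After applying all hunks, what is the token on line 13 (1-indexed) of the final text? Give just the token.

Hunk 1: at line 4 remove [uem] add [xng] -> 12 lines: qtm sxwl rpzw etorl fmhoo xng yod saxqy gdc kazv aazd zxpbw
Hunk 2: at line 9 remove [kazv,aazd] add [mzli,ldl,jyyom] -> 13 lines: qtm sxwl rpzw etorl fmhoo xng yod saxqy gdc mzli ldl jyyom zxpbw
Hunk 3: at line 1 remove [sxwl,rpzw] add [wyws] -> 12 lines: qtm wyws etorl fmhoo xng yod saxqy gdc mzli ldl jyyom zxpbw
Hunk 4: at line 6 remove [saxqy] add [bxdqt,edpiq] -> 13 lines: qtm wyws etorl fmhoo xng yod bxdqt edpiq gdc mzli ldl jyyom zxpbw
Hunk 5: at line 3 remove [fmhoo,xng,yod] add [kzc,qbp,lkkdv] -> 13 lines: qtm wyws etorl kzc qbp lkkdv bxdqt edpiq gdc mzli ldl jyyom zxpbw
Final line 13: zxpbw

Answer: zxpbw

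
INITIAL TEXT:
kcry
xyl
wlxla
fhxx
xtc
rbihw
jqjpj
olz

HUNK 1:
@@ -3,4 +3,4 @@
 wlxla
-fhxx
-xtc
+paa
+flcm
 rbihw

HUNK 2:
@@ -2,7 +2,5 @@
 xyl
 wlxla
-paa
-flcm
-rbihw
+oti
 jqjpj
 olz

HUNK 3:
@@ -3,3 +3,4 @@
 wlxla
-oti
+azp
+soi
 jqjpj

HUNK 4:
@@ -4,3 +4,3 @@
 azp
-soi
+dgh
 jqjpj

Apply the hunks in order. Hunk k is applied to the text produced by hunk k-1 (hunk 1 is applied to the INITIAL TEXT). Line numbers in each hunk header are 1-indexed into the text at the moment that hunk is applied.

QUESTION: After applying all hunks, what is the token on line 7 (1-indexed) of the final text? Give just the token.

Answer: olz

Derivation:
Hunk 1: at line 3 remove [fhxx,xtc] add [paa,flcm] -> 8 lines: kcry xyl wlxla paa flcm rbihw jqjpj olz
Hunk 2: at line 2 remove [paa,flcm,rbihw] add [oti] -> 6 lines: kcry xyl wlxla oti jqjpj olz
Hunk 3: at line 3 remove [oti] add [azp,soi] -> 7 lines: kcry xyl wlxla azp soi jqjpj olz
Hunk 4: at line 4 remove [soi] add [dgh] -> 7 lines: kcry xyl wlxla azp dgh jqjpj olz
Final line 7: olz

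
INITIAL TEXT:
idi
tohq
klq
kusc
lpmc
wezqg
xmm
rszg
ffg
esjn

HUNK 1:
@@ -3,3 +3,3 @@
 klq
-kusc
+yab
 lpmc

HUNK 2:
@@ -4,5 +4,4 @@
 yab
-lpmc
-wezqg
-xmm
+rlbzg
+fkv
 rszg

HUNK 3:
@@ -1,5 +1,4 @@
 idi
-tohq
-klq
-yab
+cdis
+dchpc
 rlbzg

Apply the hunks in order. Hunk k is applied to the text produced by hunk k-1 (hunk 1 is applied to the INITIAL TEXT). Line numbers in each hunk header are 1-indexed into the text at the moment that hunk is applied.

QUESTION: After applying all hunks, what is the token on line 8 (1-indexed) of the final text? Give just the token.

Hunk 1: at line 3 remove [kusc] add [yab] -> 10 lines: idi tohq klq yab lpmc wezqg xmm rszg ffg esjn
Hunk 2: at line 4 remove [lpmc,wezqg,xmm] add [rlbzg,fkv] -> 9 lines: idi tohq klq yab rlbzg fkv rszg ffg esjn
Hunk 3: at line 1 remove [tohq,klq,yab] add [cdis,dchpc] -> 8 lines: idi cdis dchpc rlbzg fkv rszg ffg esjn
Final line 8: esjn

Answer: esjn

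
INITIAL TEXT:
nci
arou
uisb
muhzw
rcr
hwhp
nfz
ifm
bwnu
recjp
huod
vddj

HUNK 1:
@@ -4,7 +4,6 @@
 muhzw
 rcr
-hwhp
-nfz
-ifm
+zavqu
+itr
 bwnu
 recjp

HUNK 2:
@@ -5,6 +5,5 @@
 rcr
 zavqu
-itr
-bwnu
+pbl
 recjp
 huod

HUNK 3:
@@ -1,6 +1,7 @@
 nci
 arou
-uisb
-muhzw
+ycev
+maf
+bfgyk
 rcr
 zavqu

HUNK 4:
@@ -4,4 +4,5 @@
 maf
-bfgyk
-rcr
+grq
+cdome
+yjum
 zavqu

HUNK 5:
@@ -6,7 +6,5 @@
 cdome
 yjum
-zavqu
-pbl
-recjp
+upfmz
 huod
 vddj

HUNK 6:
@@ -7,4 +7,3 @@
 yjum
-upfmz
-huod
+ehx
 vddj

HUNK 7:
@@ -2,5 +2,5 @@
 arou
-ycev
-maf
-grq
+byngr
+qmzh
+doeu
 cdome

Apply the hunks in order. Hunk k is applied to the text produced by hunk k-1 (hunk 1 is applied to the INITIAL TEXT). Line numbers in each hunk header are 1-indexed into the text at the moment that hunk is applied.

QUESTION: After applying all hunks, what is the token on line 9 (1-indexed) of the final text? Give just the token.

Answer: vddj

Derivation:
Hunk 1: at line 4 remove [hwhp,nfz,ifm] add [zavqu,itr] -> 11 lines: nci arou uisb muhzw rcr zavqu itr bwnu recjp huod vddj
Hunk 2: at line 5 remove [itr,bwnu] add [pbl] -> 10 lines: nci arou uisb muhzw rcr zavqu pbl recjp huod vddj
Hunk 3: at line 1 remove [uisb,muhzw] add [ycev,maf,bfgyk] -> 11 lines: nci arou ycev maf bfgyk rcr zavqu pbl recjp huod vddj
Hunk 4: at line 4 remove [bfgyk,rcr] add [grq,cdome,yjum] -> 12 lines: nci arou ycev maf grq cdome yjum zavqu pbl recjp huod vddj
Hunk 5: at line 6 remove [zavqu,pbl,recjp] add [upfmz] -> 10 lines: nci arou ycev maf grq cdome yjum upfmz huod vddj
Hunk 6: at line 7 remove [upfmz,huod] add [ehx] -> 9 lines: nci arou ycev maf grq cdome yjum ehx vddj
Hunk 7: at line 2 remove [ycev,maf,grq] add [byngr,qmzh,doeu] -> 9 lines: nci arou byngr qmzh doeu cdome yjum ehx vddj
Final line 9: vddj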